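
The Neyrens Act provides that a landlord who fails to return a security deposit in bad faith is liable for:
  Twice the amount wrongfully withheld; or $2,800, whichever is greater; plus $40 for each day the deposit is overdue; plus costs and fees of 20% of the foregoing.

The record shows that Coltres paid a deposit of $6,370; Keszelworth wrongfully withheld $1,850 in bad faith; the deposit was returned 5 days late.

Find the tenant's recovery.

$4,680

Doubled: 2 × $1,850 = $3,700
Minimum $2,800: $3,700 meets the minimum, no increase.
Late-return penalty: 5 × $40 = $200
Damages plus late penalty: $3,700 + $200 = $3,900
Costs and fees: 20% of $3,900 = $780
Total recovery: $3,900 + $780 = $4,680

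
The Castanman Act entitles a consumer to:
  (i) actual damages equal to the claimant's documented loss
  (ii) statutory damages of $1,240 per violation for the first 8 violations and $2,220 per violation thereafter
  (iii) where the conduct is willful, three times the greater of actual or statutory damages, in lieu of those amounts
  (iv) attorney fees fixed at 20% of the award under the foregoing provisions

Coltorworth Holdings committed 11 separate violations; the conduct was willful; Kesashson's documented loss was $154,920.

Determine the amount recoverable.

$557,712

First 8 violations: 8 × $1,240 = $9,920
Remaining violations: (11 − 8) × $2,220 = $6,660
Statutory damages: $9,920 + $6,660 = $16,580
Greater of actual damages ($154,920) or statutory damages ($16,580): $154,920
Trebled: 3 × $154,920 = $464,760
Attorney fees: 20% of $464,760 = $92,952
Total recovery: $464,760 + $92,952 = $557,712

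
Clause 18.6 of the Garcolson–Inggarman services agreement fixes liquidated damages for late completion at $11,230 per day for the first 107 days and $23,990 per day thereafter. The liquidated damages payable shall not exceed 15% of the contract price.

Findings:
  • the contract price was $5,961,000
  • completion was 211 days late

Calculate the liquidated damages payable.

$894,150

First 107 days: 107 × $11,230 = $1,201,610
Remaining days: (211 − 107) × $23,990 = $2,494,960
Accrued per-day damages: $1,201,610 + $2,494,960 = $3,696,570
Cap: 15% of $5,961,000 = $894,150
Cap at $894,150: $3,696,570 exceeds the cap → $894,150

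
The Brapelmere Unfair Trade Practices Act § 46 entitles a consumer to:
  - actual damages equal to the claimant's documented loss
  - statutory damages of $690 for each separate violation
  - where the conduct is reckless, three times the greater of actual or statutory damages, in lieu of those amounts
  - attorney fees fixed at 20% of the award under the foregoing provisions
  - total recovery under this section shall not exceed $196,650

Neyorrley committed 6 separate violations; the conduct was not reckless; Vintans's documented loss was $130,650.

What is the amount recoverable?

$161,748

Statutory damages: 6 × $690 = $4,140
Conduct not reckless: the in-lieu enhancement does not apply.
Actual plus statutory damages: $130,650 + $4,140 = $134,790
Attorney fees: 20% of $134,790 = $26,958
Total before cap: $134,790 + $26,958 = $161,748
Cap at $196,650: $161,748 is within the cap, no reduction.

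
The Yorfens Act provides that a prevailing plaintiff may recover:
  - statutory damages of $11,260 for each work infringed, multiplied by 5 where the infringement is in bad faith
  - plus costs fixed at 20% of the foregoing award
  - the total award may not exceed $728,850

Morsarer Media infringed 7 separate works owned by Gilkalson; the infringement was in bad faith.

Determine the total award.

Statutory damages: 7 × $11,260 = $78,820
Multiplied by 5: 5 × $78,820 = $394,100
Costs: 20% of $394,100 = $78,820
Award plus costs: $394,100 + $78,820 = $472,920
Cap at $728,850: $472,920 is within the cap, no reduction.

$472,920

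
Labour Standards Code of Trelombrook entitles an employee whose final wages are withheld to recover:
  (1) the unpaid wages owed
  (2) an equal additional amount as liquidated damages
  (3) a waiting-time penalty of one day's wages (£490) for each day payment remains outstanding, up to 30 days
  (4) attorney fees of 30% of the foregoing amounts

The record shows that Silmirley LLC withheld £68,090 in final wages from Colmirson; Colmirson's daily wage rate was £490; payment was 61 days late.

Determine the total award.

Liquidated damages (equal amount): £68,090
Penalty days: min(61, 30) = 30
Waiting-time penalty: 30 × £490 = £14,700
Subtotal: £68,090 + £68,090 + £14,700 = £150,880
Attorney fees: 30% of £150,880 = £45,264
Total award: £150,880 + £45,264 = £196,144

£196,144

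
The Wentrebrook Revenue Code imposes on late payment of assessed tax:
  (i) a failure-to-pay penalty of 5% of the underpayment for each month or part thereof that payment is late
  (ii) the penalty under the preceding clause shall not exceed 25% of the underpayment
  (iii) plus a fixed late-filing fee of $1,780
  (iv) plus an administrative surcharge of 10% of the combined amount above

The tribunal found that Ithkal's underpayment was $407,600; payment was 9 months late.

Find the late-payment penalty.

$114,048

Accrued rate: 5% × 9 = 45%, capped at 25% → 25%
Failure-to-pay penalty: 25% of $407,600 = $101,900
Penalty before surcharge: $101,900 + $1,780 = $103,680
Administrative surcharge: 10% of $103,680 = $10,368
Total penalty: $103,680 + $10,368 = $114,048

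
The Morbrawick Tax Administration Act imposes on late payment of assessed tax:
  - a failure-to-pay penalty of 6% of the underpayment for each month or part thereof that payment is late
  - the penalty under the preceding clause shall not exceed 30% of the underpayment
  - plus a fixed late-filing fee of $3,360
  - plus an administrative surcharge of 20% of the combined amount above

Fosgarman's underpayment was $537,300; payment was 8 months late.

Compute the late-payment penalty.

Accrued rate: 6% × 8 = 48%, capped at 30% → 30%
Failure-to-pay penalty: 30% of $537,300 = $161,190
Penalty before surcharge: $161,190 + $3,360 = $164,550
Administrative surcharge: 20% of $164,550 = $32,910
Total penalty: $164,550 + $32,910 = $197,460

$197,460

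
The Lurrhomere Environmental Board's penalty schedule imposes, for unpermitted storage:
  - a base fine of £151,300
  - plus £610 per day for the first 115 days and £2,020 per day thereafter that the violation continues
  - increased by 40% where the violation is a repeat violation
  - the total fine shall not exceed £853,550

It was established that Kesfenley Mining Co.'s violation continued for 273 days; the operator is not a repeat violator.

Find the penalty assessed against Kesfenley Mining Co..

First 115 days: 115 × £610 = £70,150
Remaining days: (273 − 115) × £2,020 = £319,160
Per-day component: £70,150 + £319,160 = £389,310
Base plus per-day: £151,300 + £389,310 = £540,610
The operator is not a repeat violator: no 40% increase.
Cap at £853,550: £540,610 is within the cap, no reduction.

£540,610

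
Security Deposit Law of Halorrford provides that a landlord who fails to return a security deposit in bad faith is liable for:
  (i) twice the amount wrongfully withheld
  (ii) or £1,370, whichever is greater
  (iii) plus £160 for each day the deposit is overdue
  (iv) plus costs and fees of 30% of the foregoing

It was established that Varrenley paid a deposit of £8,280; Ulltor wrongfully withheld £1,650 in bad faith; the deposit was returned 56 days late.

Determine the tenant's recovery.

£15,938

Doubled: 2 × £1,650 = £3,300
Minimum £1,370: £3,300 meets the minimum, no increase.
Late-return penalty: 56 × £160 = £8,960
Damages plus late penalty: £3,300 + £8,960 = £12,260
Costs and fees: 30% of £12,260 = £3,678
Total recovery: £12,260 + £3,678 = £15,938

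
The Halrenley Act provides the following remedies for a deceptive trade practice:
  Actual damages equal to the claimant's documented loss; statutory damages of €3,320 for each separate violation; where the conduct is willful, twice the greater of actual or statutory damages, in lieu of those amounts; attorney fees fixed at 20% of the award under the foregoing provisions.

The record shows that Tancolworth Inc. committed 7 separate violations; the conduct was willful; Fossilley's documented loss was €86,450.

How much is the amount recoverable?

Total recovery: €207,480

Statutory damages: 7 × €3,320 = €23,240
Greater of actual damages (€86,450) or statutory damages (€23,240): €86,450
Doubled: 2 × €86,450 = €172,900
Attorney fees: 20% of €172,900 = €34,580
Total recovery: €172,900 + €34,580 = €207,480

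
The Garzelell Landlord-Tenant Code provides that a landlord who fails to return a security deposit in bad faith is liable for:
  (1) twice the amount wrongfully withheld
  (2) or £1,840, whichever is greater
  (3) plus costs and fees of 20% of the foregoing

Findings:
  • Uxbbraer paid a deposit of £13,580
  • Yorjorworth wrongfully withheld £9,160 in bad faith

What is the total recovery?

£21,984

Doubled: 2 × £9,160 = £18,320
Minimum £1,840: £18,320 meets the minimum, no increase.
Costs and fees: 20% of £18,320 = £3,664
Total recovery: £18,320 + £3,664 = £21,984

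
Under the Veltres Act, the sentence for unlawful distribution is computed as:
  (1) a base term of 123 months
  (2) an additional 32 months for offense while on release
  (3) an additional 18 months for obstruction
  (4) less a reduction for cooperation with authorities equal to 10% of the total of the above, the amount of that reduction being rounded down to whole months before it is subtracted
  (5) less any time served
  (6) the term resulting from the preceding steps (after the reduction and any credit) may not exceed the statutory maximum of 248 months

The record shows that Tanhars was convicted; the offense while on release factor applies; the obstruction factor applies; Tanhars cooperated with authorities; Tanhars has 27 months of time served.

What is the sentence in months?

Offense while on release enhancement: +32 months
Obstruction enhancement: +18 months
Adjusted term: 123 months + 32 months + 18 months = 173 months
Cooperation with authorities reduction: 10% of 173 months = 17 months (rounded down)
After reduction: 173 − 17 = 156 months
Less time served: 156 months − 27 months = 129 months
Cap at 248 months: 129 months is within the cap, no reduction.

129 months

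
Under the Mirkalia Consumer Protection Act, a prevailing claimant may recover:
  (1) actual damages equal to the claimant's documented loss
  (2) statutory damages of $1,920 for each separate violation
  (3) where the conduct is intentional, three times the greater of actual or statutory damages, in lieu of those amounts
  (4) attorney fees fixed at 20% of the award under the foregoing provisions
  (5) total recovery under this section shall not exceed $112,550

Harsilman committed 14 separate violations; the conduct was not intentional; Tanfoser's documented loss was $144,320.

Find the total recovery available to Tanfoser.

Statutory damages: 14 × $1,920 = $26,880
Conduct not intentional: the in-lieu enhancement does not apply.
Actual plus statutory damages: $144,320 + $26,880 = $171,200
Attorney fees: 20% of $171,200 = $34,240
Total before cap: $171,200 + $34,240 = $205,440
Cap at $112,550: $205,440 exceeds the cap → $112,550

$112,550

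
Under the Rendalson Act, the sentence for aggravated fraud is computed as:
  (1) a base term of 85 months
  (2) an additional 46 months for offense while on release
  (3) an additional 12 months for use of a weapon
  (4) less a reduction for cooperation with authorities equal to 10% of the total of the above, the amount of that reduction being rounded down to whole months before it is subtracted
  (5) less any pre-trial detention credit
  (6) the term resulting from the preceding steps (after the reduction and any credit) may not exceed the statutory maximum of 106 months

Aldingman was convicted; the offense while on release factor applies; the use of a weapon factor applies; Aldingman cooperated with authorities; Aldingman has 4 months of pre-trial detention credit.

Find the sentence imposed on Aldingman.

Offense while on release enhancement: +46 months
Use of a weapon enhancement: +12 months
Adjusted term: 85 months + 46 months + 12 months = 143 months
Cooperation with authorities reduction: 10% of 143 months = 14 months (rounded down)
After reduction: 143 − 14 = 129 months
Less pre-trial detention credit: 129 months − 4 months = 125 months
Cap at 106 months: 125 months exceeds the cap → 106 months

106 months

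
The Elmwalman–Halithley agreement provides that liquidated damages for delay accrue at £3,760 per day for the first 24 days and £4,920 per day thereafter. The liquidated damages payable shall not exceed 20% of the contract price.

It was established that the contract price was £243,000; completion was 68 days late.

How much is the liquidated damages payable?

Liquidated damages: £48,600

First 24 days: 24 × £3,760 = £90,240
Remaining days: (68 − 24) × £4,920 = £216,480
Accrued per-day damages: £90,240 + £216,480 = £306,720
Cap: 20% of £243,000 = £48,600
Cap at £48,600: £306,720 exceeds the cap → £48,600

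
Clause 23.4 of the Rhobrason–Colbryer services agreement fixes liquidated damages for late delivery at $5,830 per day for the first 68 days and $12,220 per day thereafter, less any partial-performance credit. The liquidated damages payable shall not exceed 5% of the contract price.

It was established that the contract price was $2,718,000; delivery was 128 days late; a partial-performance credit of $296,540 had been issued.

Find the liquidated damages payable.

Liquidated damages: $135,900

First 68 days: 68 × $5,830 = $396,440
Remaining days: (128 − 68) × $12,220 = $733,200
Accrued per-day damages: $396,440 + $733,200 = $1,129,640
Less partial-performance credit: $1,129,640 − $296,540 = $833,100
Cap: 5% of $2,718,000 = $135,900
Cap at $135,900: $833,100 exceeds the cap → $135,900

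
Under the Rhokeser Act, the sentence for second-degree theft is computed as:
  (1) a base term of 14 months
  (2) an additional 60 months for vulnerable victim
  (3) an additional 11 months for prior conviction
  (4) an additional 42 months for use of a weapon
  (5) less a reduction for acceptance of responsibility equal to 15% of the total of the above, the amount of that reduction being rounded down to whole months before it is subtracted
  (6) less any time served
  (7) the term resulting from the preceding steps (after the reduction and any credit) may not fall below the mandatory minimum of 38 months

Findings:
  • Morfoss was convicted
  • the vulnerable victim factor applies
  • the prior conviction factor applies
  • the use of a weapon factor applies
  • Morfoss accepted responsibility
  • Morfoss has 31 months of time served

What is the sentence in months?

Vulnerable victim enhancement: +60 months
Prior conviction enhancement: +11 months
Use of a weapon enhancement: +42 months
Adjusted term: 14 months + 60 months + 11 months + 42 months = 127 months
Acceptance of responsibility reduction: 15% of 127 months = 19 months (rounded down)
After reduction: 127 − 19 = 108 months
Less time served: 108 months − 31 months = 77 months
Minimum 38 months: 77 months meets the minimum, no increase.

77 months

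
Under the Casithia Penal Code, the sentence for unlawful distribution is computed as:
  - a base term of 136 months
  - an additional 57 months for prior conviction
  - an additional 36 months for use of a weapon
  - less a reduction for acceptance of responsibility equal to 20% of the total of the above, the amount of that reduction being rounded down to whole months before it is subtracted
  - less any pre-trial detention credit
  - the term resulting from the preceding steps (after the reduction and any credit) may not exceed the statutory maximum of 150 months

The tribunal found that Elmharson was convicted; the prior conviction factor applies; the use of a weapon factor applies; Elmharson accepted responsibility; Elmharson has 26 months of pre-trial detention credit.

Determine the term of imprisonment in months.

150 months

Prior conviction enhancement: +57 months
Use of a weapon enhancement: +36 months
Adjusted term: 136 months + 57 months + 36 months = 229 months
Acceptance of responsibility reduction: 20% of 229 months = 45 months (rounded down)
After reduction: 229 − 45 = 184 months
Less pre-trial detention credit: 184 months − 26 months = 158 months
Cap at 150 months: 158 months exceeds the cap → 150 months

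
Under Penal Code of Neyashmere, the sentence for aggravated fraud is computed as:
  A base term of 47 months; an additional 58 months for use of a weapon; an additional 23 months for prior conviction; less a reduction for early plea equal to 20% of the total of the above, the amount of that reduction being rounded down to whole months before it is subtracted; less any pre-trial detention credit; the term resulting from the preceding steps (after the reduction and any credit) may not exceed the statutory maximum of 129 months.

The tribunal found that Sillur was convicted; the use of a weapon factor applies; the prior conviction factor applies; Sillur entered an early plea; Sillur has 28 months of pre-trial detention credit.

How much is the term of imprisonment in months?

75 months

Use of a weapon enhancement: +58 months
Prior conviction enhancement: +23 months
Adjusted term: 47 months + 58 months + 23 months = 128 months
Early plea reduction: 20% of 128 months = 25 months (rounded down)
After reduction: 128 − 25 = 103 months
Less pre-trial detention credit: 103 months − 28 months = 75 months
Cap at 129 months: 75 months is within the cap, no reduction.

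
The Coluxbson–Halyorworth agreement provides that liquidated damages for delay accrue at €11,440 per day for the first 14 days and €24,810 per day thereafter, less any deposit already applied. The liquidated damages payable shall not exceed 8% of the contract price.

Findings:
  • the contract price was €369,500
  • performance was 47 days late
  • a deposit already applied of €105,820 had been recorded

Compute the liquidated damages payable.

Liquidated damages: €29,560

First 14 days: 14 × €11,440 = €160,160
Remaining days: (47 − 14) × €24,810 = €818,730
Accrued per-day damages: €160,160 + €818,730 = €978,890
Less deposit already applied: €978,890 − €105,820 = €873,070
Cap: 8% of €369,500 = €29,560
Cap at €29,560: €873,070 exceeds the cap → €29,560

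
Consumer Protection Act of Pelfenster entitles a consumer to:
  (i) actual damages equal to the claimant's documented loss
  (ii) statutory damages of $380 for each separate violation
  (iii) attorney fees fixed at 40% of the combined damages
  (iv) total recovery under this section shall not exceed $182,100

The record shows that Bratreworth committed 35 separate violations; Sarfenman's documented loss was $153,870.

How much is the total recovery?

Statutory damages: 35 × $380 = $13,300
Combined damages: $153,870 + $13,300 = $167,170
Attorney fees: 40% of $167,170 = $66,868
Total before cap: $167,170 + $66,868 = $234,038
Cap at $182,100: $234,038 exceeds the cap → $182,100

$182,100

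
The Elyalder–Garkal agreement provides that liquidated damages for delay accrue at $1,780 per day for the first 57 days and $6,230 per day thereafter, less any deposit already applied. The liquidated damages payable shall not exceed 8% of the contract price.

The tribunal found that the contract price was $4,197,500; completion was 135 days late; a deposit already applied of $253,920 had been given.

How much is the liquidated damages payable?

First 57 days: 57 × $1,780 = $101,460
Remaining days: (135 − 57) × $6,230 = $485,940
Accrued per-day damages: $101,460 + $485,940 = $587,400
Less deposit already applied: $587,400 − $253,920 = $333,480
Cap: 8% of $4,197,500 = $335,800
Cap at $335,800: $333,480 is within the cap, no reduction.

Liquidated damages: $333,480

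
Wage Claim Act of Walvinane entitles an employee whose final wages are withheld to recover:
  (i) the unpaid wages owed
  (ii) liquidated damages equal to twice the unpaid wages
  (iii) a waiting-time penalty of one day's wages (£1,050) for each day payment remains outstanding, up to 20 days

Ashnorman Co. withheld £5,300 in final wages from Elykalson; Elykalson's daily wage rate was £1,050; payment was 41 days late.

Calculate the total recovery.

£36,900

Doubled: 2 × £5,300 = £10,600
Penalty days: min(41, 20) = 20
Waiting-time penalty: 20 × £1,050 = £21,000
Total award: £5,300 + £10,600 + £21,000 = £36,900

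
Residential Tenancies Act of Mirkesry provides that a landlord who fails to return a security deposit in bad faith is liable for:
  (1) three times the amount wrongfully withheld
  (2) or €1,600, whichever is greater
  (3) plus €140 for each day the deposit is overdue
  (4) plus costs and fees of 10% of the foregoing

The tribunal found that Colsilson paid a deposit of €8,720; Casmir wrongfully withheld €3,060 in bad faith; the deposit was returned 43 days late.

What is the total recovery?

Trebled: 3 × €3,060 = €9,180
Minimum €1,600: €9,180 meets the minimum, no increase.
Late-return penalty: 43 × €140 = €6,020
Damages plus late penalty: €9,180 + €6,020 = €15,200
Costs and fees: 10% of €15,200 = €1,520
Total recovery: €15,200 + €1,520 = €16,720

€16,720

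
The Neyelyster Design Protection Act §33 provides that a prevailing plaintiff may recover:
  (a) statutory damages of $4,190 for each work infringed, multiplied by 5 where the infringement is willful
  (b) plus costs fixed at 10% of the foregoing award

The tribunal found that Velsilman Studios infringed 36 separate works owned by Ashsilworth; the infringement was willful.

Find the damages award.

Statutory damages: 36 × $4,190 = $150,840
Multiplied by 5: 5 × $150,840 = $754,200
Costs: 10% of $754,200 = $75,420
Award plus costs: $754,200 + $75,420 = $829,620

$829,620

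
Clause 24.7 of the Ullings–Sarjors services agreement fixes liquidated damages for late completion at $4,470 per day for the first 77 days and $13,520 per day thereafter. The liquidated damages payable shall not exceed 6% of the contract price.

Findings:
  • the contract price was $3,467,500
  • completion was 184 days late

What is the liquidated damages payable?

First 77 days: 77 × $4,470 = $344,190
Remaining days: (184 − 77) × $13,520 = $1,446,640
Accrued per-day damages: $344,190 + $1,446,640 = $1,790,830
Cap: 6% of $3,467,500 = $208,050
Cap at $208,050: $1,790,830 exceeds the cap → $208,050

$208,050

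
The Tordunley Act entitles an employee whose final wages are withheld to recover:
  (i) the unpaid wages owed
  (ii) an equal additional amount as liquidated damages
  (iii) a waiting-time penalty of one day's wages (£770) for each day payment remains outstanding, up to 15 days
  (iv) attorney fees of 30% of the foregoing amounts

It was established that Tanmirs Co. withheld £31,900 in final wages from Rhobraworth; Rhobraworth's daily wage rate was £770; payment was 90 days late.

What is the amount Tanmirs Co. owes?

Liquidated damages (equal amount): £31,900
Penalty days: min(90, 15) = 15
Waiting-time penalty: 15 × £770 = £11,550
Subtotal: £31,900 + £31,900 + £11,550 = £75,350
Attorney fees: 30% of £75,350 = £22,605
Total award: £75,350 + £22,605 = £97,955

Total award: £97,955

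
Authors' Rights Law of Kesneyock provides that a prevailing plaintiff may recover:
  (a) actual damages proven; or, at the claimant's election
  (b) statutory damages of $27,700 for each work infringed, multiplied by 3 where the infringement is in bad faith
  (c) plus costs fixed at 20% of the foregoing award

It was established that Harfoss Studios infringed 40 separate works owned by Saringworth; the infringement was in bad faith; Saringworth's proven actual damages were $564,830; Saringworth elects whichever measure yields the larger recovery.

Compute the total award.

$3,988,800

Statutory damages: 40 × $27,700 = $1,108,000
Trebled: 3 × $1,108,000 = $3,324,000
Greater of actual damages ($564,830) or enhanced statutory damages ($3,324,000): $3,324,000
Costs: 20% of $3,324,000 = $664,800
Award plus costs: $3,324,000 + $664,800 = $3,988,800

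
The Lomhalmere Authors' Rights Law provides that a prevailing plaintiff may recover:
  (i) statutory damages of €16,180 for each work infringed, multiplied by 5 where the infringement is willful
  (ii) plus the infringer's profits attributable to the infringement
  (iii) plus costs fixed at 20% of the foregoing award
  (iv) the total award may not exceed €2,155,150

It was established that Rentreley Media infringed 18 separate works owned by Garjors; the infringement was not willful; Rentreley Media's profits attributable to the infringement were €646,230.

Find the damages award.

Award: €1,124,964

Statutory damages: 18 × €16,180 = €291,240
Infringement not willful: no ×5 enhancement.
Combined award: €291,240 + €646,230 = €937,470
Costs: 20% of €937,470 = €187,494
Award plus costs: €937,470 + €187,494 = €1,124,964
Cap at €2,155,150: €1,124,964 is within the cap, no reduction.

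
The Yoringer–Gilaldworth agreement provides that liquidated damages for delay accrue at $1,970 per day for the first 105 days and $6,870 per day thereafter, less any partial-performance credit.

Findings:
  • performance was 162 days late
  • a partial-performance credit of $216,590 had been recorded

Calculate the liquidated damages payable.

$381,850

First 105 days: 105 × $1,970 = $206,850
Remaining days: (162 − 105) × $6,870 = $391,590
Accrued per-day damages: $206,850 + $391,590 = $598,440
Less partial-performance credit: $598,440 − $216,590 = $381,850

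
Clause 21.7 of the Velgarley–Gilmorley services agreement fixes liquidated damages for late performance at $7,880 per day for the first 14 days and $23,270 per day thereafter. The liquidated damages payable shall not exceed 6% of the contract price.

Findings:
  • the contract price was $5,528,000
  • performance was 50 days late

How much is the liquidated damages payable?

$331,680

First 14 days: 14 × $7,880 = $110,320
Remaining days: (50 − 14) × $23,270 = $837,720
Accrued per-day damages: $110,320 + $837,720 = $948,040
Cap: 6% of $5,528,000 = $331,680
Cap at $331,680: $948,040 exceeds the cap → $331,680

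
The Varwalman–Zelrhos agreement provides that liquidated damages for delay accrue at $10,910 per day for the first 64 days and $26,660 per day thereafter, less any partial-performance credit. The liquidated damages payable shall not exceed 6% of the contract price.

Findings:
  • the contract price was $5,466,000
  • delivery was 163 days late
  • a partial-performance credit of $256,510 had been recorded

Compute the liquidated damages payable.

$327,960

First 64 days: 64 × $10,910 = $698,240
Remaining days: (163 − 64) × $26,660 = $2,639,340
Accrued per-day damages: $698,240 + $2,639,340 = $3,337,580
Less partial-performance credit: $3,337,580 − $256,510 = $3,081,070
Cap: 6% of $5,466,000 = $327,960
Cap at $327,960: $3,081,070 exceeds the cap → $327,960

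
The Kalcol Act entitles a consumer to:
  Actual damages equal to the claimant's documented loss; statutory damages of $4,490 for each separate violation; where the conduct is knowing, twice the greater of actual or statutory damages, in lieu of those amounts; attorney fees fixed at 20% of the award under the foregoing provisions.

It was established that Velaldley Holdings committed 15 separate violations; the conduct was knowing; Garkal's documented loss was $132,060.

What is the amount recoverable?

$316,944

Statutory damages: 15 × $4,490 = $67,350
Greater of actual damages ($132,060) or statutory damages ($67,350): $132,060
Doubled: 2 × $132,060 = $264,120
Attorney fees: 20% of $264,120 = $52,824
Total recovery: $264,120 + $52,824 = $316,944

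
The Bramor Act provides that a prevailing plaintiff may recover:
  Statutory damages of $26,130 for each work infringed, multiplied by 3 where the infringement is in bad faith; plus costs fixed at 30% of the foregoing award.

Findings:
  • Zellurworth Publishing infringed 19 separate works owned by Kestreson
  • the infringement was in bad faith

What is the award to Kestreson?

Statutory damages: 19 × $26,130 = $496,470
Trebled: 3 × $496,470 = $1,489,410
Costs: 30% of $1,489,410 = $446,823
Award plus costs: $1,489,410 + $446,823 = $1,936,233

$1,936,233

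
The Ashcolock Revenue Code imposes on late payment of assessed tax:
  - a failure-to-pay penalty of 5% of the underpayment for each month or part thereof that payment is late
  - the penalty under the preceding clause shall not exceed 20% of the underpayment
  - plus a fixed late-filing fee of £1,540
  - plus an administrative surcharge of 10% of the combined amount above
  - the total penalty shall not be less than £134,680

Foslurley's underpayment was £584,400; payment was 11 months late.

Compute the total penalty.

Accrued rate: 5% × 11 = 55%, capped at 20% → 20%
Failure-to-pay penalty: 20% of £584,400 = £116,880
Penalty before surcharge: £116,880 + £1,540 = £118,420
Administrative surcharge: 10% of £118,420 = £11,842
Total penalty: £118,420 + £11,842 = £130,262
Minimum £134,680: £130,262 is below the minimum → £134,680

£134,680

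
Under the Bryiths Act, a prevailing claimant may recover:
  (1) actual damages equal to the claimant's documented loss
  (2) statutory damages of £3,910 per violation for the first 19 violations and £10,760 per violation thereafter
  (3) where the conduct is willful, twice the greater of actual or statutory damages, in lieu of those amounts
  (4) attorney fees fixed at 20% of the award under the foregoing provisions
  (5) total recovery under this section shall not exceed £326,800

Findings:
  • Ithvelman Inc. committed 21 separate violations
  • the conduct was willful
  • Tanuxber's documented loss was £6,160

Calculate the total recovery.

£229,944

First 19 violations: 19 × £3,910 = £74,290
Remaining violations: (21 − 19) × £10,760 = £21,520
Statutory damages: £74,290 + £21,520 = £95,810
Greater of actual damages (£6,160) or statutory damages (£95,810): £95,810
Doubled: 2 × £95,810 = £191,620
Attorney fees: 20% of £191,620 = £38,324
Total before cap: £191,620 + £38,324 = £229,944
Cap at £326,800: £229,944 is within the cap, no reduction.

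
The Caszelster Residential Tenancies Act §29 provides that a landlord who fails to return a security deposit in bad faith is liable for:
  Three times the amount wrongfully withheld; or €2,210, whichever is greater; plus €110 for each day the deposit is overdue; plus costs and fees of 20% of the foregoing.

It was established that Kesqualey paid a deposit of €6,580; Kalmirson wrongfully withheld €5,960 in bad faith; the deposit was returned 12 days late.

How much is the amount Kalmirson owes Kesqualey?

Trebled: 3 × €5,960 = €17,880
Minimum €2,210: €17,880 meets the minimum, no increase.
Late-return penalty: 12 × €110 = €1,320
Damages plus late penalty: €17,880 + €1,320 = €19,200
Costs and fees: 20% of €19,200 = €3,840
Total recovery: €19,200 + €3,840 = €23,040

€23,040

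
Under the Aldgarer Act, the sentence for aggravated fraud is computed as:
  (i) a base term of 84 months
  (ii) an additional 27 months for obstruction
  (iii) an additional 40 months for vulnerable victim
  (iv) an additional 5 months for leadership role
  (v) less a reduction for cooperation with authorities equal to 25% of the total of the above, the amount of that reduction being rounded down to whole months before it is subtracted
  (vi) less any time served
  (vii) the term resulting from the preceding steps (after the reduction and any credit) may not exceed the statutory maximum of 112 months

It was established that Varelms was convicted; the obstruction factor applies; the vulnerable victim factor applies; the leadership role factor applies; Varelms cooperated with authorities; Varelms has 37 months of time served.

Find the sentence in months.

80 months

Obstruction enhancement: +27 months
Vulnerable victim enhancement: +40 months
Leadership role enhancement: +5 months
Adjusted term: 84 months + 27 months + 40 months + 5 months = 156 months
Cooperation with authorities reduction: 25% of 156 months = 39 months (rounded down)
After reduction: 156 − 39 = 117 months
Less time served: 117 months − 37 months = 80 months
Cap at 112 months: 80 months is within the cap, no reduction.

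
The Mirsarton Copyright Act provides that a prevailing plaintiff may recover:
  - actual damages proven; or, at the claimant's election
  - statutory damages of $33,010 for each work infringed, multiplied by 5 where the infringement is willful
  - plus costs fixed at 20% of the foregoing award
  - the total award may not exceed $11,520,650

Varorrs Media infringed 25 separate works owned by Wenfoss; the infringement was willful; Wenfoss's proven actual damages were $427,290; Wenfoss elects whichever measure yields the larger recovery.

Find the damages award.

Statutory damages: 25 × $33,010 = $825,250
Multiplied by 5: 5 × $825,250 = $4,126,250
Greater of actual damages ($427,290) or enhanced statutory damages ($4,126,250): $4,126,250
Costs: 20% of $4,126,250 = $825,250
Award plus costs: $4,126,250 + $825,250 = $4,951,500
Cap at $11,520,650: $4,951,500 is within the cap, no reduction.

$4,951,500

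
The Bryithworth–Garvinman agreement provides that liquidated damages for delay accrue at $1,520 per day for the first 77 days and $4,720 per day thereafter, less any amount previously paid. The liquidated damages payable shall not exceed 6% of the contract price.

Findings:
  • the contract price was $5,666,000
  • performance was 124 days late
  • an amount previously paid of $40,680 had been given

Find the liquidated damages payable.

First 77 days: 77 × $1,520 = $117,040
Remaining days: (124 − 77) × $4,720 = $221,840
Accrued per-day damages: $117,040 + $221,840 = $338,880
Less amount previously paid: $338,880 − $40,680 = $298,200
Cap: 6% of $5,666,000 = $339,960
Cap at $339,960: $298,200 is within the cap, no reduction.

$298,200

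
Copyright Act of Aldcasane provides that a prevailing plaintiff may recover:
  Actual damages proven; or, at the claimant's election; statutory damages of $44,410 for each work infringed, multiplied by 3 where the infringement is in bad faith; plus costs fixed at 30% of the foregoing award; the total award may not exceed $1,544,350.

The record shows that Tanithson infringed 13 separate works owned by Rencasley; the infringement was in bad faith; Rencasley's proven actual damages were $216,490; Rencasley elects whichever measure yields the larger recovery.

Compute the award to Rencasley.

$1,544,350

Statutory damages: 13 × $44,410 = $577,330
Trebled: 3 × $577,330 = $1,731,990
Greater of actual damages ($216,490) or enhanced statutory damages ($1,731,990): $1,731,990
Costs: 30% of $1,731,990 = $519,597
Award plus costs: $1,731,990 + $519,597 = $2,251,587
Cap at $1,544,350: $2,251,587 exceeds the cap → $1,544,350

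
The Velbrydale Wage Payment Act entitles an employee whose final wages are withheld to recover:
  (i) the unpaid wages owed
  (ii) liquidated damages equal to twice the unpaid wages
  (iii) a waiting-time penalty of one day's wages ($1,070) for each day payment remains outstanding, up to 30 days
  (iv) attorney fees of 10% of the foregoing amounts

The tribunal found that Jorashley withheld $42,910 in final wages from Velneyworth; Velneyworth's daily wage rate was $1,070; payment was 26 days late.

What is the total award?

$172,205

Doubled: 2 × $42,910 = $85,820
Penalty days: min(26, 30) = 26
Waiting-time penalty: 26 × $1,070 = $27,820
Subtotal: $42,910 + $85,820 + $27,820 = $156,550
Attorney fees: 10% of $156,550 = $15,655
Total award: $156,550 + $15,655 = $172,205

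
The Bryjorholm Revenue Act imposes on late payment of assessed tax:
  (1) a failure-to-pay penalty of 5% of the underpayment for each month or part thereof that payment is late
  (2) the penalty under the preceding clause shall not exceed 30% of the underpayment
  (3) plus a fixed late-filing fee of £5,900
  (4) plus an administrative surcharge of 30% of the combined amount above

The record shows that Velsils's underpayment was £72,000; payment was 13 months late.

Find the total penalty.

Accrued rate: 5% × 13 = 65%, capped at 30% → 30%
Failure-to-pay penalty: 30% of £72,000 = £21,600
Penalty before surcharge: £21,600 + £5,900 = £27,500
Administrative surcharge: 30% of £27,500 = £8,250
Total penalty: £27,500 + £8,250 = £35,750

£35,750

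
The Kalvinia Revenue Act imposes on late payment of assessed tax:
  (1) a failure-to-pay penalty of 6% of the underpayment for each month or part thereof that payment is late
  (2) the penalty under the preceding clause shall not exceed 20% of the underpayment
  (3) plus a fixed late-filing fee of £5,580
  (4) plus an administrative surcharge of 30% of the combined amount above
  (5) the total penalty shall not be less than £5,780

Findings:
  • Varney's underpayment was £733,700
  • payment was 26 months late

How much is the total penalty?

£198,016

Accrued rate: 6% × 26 = 156%, capped at 20% → 20%
Failure-to-pay penalty: 20% of £733,700 = £146,740
Penalty before surcharge: £146,740 + £5,580 = £152,320
Administrative surcharge: 30% of £152,320 = £45,696
Total penalty: £152,320 + £45,696 = £198,016
Minimum £5,780: £198,016 meets the minimum, no increase.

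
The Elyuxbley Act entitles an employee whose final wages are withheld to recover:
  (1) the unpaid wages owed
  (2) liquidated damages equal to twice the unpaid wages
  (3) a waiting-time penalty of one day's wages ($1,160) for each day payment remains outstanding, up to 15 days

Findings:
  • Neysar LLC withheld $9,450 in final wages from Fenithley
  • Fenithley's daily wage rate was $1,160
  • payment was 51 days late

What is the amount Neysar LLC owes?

$45,750

Doubled: 2 × $9,450 = $18,900
Penalty days: min(51, 15) = 15
Waiting-time penalty: 15 × $1,160 = $17,400
Total award: $9,450 + $18,900 + $17,400 = $45,750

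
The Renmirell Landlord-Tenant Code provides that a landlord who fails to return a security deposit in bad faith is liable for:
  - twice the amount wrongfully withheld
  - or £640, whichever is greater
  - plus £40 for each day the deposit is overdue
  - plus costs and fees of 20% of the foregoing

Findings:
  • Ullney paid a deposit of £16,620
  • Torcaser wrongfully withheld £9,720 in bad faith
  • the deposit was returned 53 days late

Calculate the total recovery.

£25,872

Doubled: 2 × £9,720 = £19,440
Minimum £640: £19,440 meets the minimum, no increase.
Late-return penalty: 53 × £40 = £2,120
Damages plus late penalty: £19,440 + £2,120 = £21,560
Costs and fees: 20% of £21,560 = £4,312
Total recovery: £21,560 + £4,312 = £25,872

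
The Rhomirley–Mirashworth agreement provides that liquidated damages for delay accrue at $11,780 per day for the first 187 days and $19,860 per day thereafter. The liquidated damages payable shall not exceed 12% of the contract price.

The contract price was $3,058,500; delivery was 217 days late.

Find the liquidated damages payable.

$367,020

First 187 days: 187 × $11,780 = $2,202,860
Remaining days: (217 − 187) × $19,860 = $595,800
Accrued per-day damages: $2,202,860 + $595,800 = $2,798,660
Cap: 12% of $3,058,500 = $367,020
Cap at $367,020: $2,798,660 exceeds the cap → $367,020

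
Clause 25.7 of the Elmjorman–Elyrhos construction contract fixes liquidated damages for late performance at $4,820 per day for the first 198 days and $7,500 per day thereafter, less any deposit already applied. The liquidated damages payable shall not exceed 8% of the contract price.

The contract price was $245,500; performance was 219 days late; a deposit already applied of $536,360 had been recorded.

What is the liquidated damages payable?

$19,640

First 198 days: 198 × $4,820 = $954,360
Remaining days: (219 − 198) × $7,500 = $157,500
Accrued per-day damages: $954,360 + $157,500 = $1,111,860
Less deposit already applied: $1,111,860 − $536,360 = $575,500
Cap: 8% of $245,500 = $19,640
Cap at $19,640: $575,500 exceeds the cap → $19,640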